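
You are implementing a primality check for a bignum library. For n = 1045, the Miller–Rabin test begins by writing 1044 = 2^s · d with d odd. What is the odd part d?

261

Halving: 1044 → 522 → 261; 261 is odd.
So 1044 = 2^2 · 261.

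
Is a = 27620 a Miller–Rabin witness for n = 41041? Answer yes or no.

yes

n − 1 = 41040 = 2^4 · 2565, so s = 4 and d = 2565.
x_0 = 27620^2565 mod 41041 = 31338.
x_0 is neither 1 nor 41040, so continue squaring.
x_1 = 31338^2 mod 41041 = 155.
x_2 = 155^2 mod 41041 = 24025.
x_3 = 24025^2 mod 41041 = 1.
x_3 = 1 but x_2 ≠ ±1, a nontrivial square root of 1 — 27620 is a witness and 41041 is composite.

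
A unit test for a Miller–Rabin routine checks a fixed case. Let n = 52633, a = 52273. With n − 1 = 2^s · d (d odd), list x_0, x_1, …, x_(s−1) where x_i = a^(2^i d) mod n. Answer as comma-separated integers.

n − 1 = 52632 = 2^3 · 6579, so s = 3 and d = 6579.
x_0 = 52273^6579 mod 52633 = 25236.
x_1 = 25236^2 mod 52633 = 49029.
x_2 = 49029^2 mod 52633 = 41098.

25236, 49029, 41098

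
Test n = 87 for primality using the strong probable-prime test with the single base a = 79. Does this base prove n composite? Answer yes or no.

n − 1 = 86 = 2^1 · 43, so s = 1 and d = 43.
Repeated squaring mod 87: 79^1 ≡ 79, 79^2 ≡ 64, 79^4 ≡ 7, 79^8 ≡ 49, 79^16 ≡ 52, 79^32 ≡ 7.
43 = 32 + 8 + 2 + 1, so 79^43 ≡ 7·49·64·79 ≡ 37 (mod 87).
x_0 = 79^43 mod 87 = 37.
x_0 ∉ {1, 86} and s = 1, so 79 is a Miller–Rabin witness and 87 is composite.

yes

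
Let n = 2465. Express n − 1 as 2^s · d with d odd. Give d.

Halving: 2464 → 1232 → 616 → 308 → 154 → 77; 77 is odd.
So 2464 = 2^5 · 77.

77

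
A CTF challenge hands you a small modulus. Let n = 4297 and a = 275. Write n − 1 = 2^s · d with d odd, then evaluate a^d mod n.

1008

n − 1 = 4296 = 2^3 · 537, so s = 3 and d = 537.
275^537 mod 4297 = 1008.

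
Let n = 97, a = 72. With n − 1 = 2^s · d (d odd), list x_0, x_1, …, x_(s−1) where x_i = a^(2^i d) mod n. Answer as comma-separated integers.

n − 1 = 96 = 2^5 · 3, so s = 5 and d = 3.
x_0 = 72^3 mod 97 = 89.
x_1 = 89^2 mod 97 = 64.
x_2 = 64^2 mod 97 = 22.
x_3 = 22^2 mod 97 = 96.
x_4 = 96^2 mod 97 = 1.

89, 64, 22, 96, 1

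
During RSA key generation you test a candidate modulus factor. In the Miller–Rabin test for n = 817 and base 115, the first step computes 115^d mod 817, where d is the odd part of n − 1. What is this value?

39

n − 1 = 816 = 2^4 · 51, so s = 4 and d = 51.
115^51 mod 817 = 39.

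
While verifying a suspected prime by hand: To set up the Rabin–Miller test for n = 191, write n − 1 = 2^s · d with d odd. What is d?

Halving: 190 → 95; 95 is odd.
So 190 = 2^1 · 95.

95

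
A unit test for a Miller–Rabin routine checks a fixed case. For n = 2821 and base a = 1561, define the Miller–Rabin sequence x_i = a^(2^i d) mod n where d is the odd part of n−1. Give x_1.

n − 1 = 2820 = 2^2 · 705, so s = 2 and d = 705.
x_0 = 1561^705 mod 2821 = 2107.
x_1 = 2107^2 mod 2821 = 2016.

2016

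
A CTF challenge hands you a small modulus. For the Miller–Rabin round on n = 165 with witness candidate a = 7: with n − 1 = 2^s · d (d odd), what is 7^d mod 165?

n − 1 = 164 = 2^2 · 41, so s = 2 and d = 41.
Repeated squaring mod 165: 7^1 ≡ 7, 7^2 ≡ 49, 7^4 ≡ 91, 7^8 ≡ 31, 7^16 ≡ 136, 7^32 ≡ 16.
41 = 32 + 8 + 1, so 7^41 ≡ 16·31·7 ≡ 7 (mod 165).

7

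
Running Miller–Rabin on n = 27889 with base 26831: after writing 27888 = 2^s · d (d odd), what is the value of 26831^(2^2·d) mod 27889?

10355

n − 1 = 27888 = 2^4 · 1743, so s = 4 and d = 1743.
x_0 = 26831^1743 mod 27889 = 11355.
x_1 = 11355^2 mod 27889 = 5178.
x_2 = 5178^2 mod 27889 = 10355.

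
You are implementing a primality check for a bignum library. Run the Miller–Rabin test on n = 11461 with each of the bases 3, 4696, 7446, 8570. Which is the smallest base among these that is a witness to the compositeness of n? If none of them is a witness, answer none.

3

n − 1 = 11460 = 2^2 · 2865, so s = 2 and d = 2865.
Base 3: x_0 = 3^2865 mod 11461 = 10923. x_0 is neither 1 nor 11460, so continue squaring. x_1 = 10923^2 mod 11461 = 2919. Reached i = s−1 = 1 without hitting −1: 3 is a Miller–Rabin witness and 11461 is composite.
Base 4696: x_0 = 4696^2865 mod 11461 = 8222. x_0 is neither 1 nor 11460, so continue squaring. x_1 = 8222^2 mod 11461 = 4306. Reached i = s−1 = 1 without hitting −1: 4696 is a Miller–Rabin witness and 11461 is composite.
Base 7446: x_0 = 7446^2865 mod 11461 = 1095. x_0 is neither 1 nor 11460, so continue squaring. x_1 = 1095^2 mod 11461 = 7081. Reached i = s−1 = 1 without hitting −1: 7446 is a Miller–Rabin witness and 11461 is composite.
Base 8570: x_0 = 8570^2865 mod 11461 = 919. x_0 is neither 1 nor 11460, so continue squaring. x_1 = 919^2 mod 11461 = 7908. Reached i = s−1 = 1 without hitting −1: 8570 is a Miller–Rabin witness and 11461 is composite.
The smallest witness among the given bases is 3.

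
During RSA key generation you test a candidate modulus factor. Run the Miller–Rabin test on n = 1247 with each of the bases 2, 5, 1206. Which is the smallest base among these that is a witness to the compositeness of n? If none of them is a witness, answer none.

2

n − 1 = 1246 = 2^1 · 623, so s = 1 and d = 623.
Base 2: x_0 = 2^623 mod 1247 = 128. x_0 ∉ {1, 1246} and s = 1, so 2 is a Miller–Rabin witness and 1247 is composite.
Base 5: x_0 = 5^623 mod 1247 = 695. x_0 ∉ {1, 1246} and s = 1, so 5 is a Miller–Rabin witness and 1247 is composite.
Base 1206: x_0 = 1206^623 mod 1247 = 128. x_0 ∉ {1, 1246} and s = 1, so 1206 is a Miller–Rabin witness and 1247 is composite.
The smallest witness among the given bases is 2.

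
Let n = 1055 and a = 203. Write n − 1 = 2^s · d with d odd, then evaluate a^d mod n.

697

n − 1 = 1054 = 2^1 · 527, so s = 1 and d = 527.
By repeated squaring, 203^527 ≡ 697 (mod 1055).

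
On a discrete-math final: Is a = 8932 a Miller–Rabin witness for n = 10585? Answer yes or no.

yes

n − 1 = 10584 = 2^3 · 1323, so s = 3 and d = 1323.
x_0 = 8932^1323 mod 10585 = 7018.
x_0 is neither 1 nor 10584, so continue squaring.
x_1 = 7018^2 mod 10585 = 319.
x_2 = 319^2 mod 10585 = 6496.
Reached i = s−1 = 2 without hitting −1: 8932 is a Miller–Rabin witness and 10585 is composite.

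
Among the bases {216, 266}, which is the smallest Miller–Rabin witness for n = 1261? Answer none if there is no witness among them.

266

n − 1 = 1260 = 2^2 · 315, so s = 2 and d = 315.
Base 216: x_0 = 216^315 mod 1261 = 1045. x_0 is neither 1 nor 1260, so continue squaring. x_1 = 1045^2 mod 1261 = 1260. x_1 ≡ −1, so 216 is not a witness.
Base 266: x_0 = 266^315 mod 1261 = 8. x_0 is neither 1 nor 1260, so continue squaring. x_1 = 8^2 mod 1261 = 64. Reached i = s−1 = 1 without hitting −1: 266 is a Miller–Rabin witness and 1261 is composite.
The smallest witness among the given bases is 266.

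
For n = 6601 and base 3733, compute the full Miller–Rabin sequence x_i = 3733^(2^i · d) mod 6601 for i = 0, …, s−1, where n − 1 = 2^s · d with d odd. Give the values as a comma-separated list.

3886, 4509, 1

n − 1 = 6600 = 2^3 · 825, so s = 3 and d = 825.
x_0 = 3733^825 mod 6601 = 3886.
x_1 = 3886^2 mod 6601 = 4509.
x_2 = 4509^2 mod 6601 = 1.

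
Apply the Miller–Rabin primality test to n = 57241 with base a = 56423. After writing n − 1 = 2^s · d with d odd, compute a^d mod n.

n − 1 = 57240 = 2^3 · 7155, so s = 3 and d = 7155.
By repeated squaring, 56423^7155 ≡ 5982 (mod 57241).

5982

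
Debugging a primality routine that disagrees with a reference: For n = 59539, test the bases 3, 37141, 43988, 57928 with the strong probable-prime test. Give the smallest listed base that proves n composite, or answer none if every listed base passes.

none

n − 1 = 59538 = 2^1 · 29769, so s = 1 and d = 29769.
Base 3: x_0 = 3^29769 mod 59539 = 59538. x_0 = 59538 ≡ −1, so 3 is not a witness.
Base 37141: x_0 = 37141^29769 mod 59539 = 59538. x_0 = 59538 ≡ −1, so 37141 is not a witness.
Base 43988: x_0 = 43988^29769 mod 59539 = 1. x_0 = 1, so 43988 is not a witness.
Base 57928: x_0 = 57928^29769 mod 59539 = 59538. x_0 = 59538 ≡ −1, so 57928 is not a witness.
No listed base is a witness for 59539.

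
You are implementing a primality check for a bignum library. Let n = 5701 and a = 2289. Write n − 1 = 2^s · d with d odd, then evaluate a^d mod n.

n − 1 = 5700 = 2^2 · 1425, so s = 2 and d = 1425.
2289^1425 mod 5701 = 5700.

5700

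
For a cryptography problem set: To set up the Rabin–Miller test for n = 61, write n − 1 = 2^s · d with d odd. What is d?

15

Halving: 60 → 30 → 15; 15 is odd.
So 60 = 2^2 · 15.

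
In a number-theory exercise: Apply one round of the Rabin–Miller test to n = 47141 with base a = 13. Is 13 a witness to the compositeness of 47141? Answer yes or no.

n − 1 = 47140 = 2^2 · 11785, so s = 2 and d = 11785.
x_0 = 13^11785 mod 47141 = 45131.
x_0 is neither 1 nor 47140, so continue squaring.
x_1 = 45131^2 mod 47141 = 33115.
Reached i = s−1 = 1 without hitting −1: 13 is a Miller–Rabin witness and 47141 is composite.

yes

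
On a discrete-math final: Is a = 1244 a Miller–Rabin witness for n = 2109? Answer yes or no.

yes

n − 1 = 2108 = 2^2 · 527, so s = 2 and d = 527.
x_0 = 1244^527 mod 2109 = 1916.
x_0 is neither 1 nor 2108, so continue squaring.
x_1 = 1916^2 mod 2109 = 1396.
Reached i = s−1 = 1 without hitting −1: 1244 is a Miller–Rabin witness and 2109 is composite.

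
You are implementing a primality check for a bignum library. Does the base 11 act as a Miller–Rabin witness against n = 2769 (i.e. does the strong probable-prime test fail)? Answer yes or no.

yes

n − 1 = 2768 = 2^4 · 173, so s = 4 and d = 173.
x_0 = 11^173 mod 2769 = 683.
x_0 is neither 1 nor 2768, so continue squaring.
x_1 = 683^2 mod 2769 = 1297.
x_2 = 1297^2 mod 2769 = 1426.
x_3 = 1426^2 mod 2769 = 1030.
Reached i = s−1 = 3 without hitting −1: 11 is a Miller–Rabin witness and 2769 is composite.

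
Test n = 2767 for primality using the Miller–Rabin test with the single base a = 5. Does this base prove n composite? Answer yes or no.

n − 1 = 2766 = 2^1 · 1383, so s = 1 and d = 1383.
x_0 = 5^1383 mod 2767 = 2766.
x_0 = 2766 ≡ −1, so 5 is not a witness.

no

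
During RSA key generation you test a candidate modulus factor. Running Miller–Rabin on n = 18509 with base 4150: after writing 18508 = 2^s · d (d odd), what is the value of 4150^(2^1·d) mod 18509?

10873

n − 1 = 18508 = 2^2 · 4627, so s = 2 and d = 4627.
x_0 = 4150^4627 mod 18509 = 9130.
x_1 = 9130^2 mod 18509 = 10873.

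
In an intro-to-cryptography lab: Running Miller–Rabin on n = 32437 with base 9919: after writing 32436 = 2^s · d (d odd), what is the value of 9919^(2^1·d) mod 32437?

n − 1 = 32436 = 2^2 · 8109, so s = 2 and d = 8109.
Repeated squaring mod 32437: 9919^1 ≡ 9919, 9919^2 ≡ 5140, 9919^4 ≡ 15882, 9919^8 ≡ 7812, 9919^16 ≡ 13347, 9919^32 ≡ 30842, 9919^64 ≡ 13939, 9919^128 ≡ 30528, 9919^256 ≡ 11337, 9919^512 ≡ 12175, 9919^1024 ≡ 25972, 9919^2048 ≡ 17369, 9919^4096 ≡ 18061.
8109 = 4096 + 2048 + 1024 + 512 + 256 + 128 + 32 + 8 + 4 + 1, so 9919^8109 ≡ 18061·17369·25972·12175·11337·30528·30842·7812·15882·9919 ≡ 17892 (mod 32437).
x_0 = 17892.
x_1 = 17892^2 mod 32437 = 2911.

2911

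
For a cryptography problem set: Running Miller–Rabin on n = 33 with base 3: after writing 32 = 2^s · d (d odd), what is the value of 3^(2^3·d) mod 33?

n − 1 = 32 = 2^5 · 1, so s = 5 and d = 1.
x_0 = 3^1 mod 33 = 3.
x_1 = 3^2 mod 33 = 9.
x_2 = 9^2 mod 33 = 15.
x_3 = 15^2 mod 33 = 27.

27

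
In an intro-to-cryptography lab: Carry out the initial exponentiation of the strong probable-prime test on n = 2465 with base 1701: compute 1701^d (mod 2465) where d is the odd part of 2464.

n − 1 = 2464 = 2^5 · 77, so s = 5 and d = 77.
Repeated squaring mod 2465: 1701^1 ≡ 1701, 1701^2 ≡ 1956, 1701^4 ≡ 256, 1701^8 ≡ 1446, 1701^16 ≡ 596, 1701^32 ≡ 256, 1701^64 ≡ 1446.
77 = 64 + 8 + 4 + 1, so 1701^77 ≡ 1446·1446·256·1701 ≡ 1786 (mod 2465).

1786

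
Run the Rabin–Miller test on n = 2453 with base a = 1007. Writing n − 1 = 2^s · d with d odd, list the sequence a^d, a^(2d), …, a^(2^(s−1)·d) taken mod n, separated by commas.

2350, 797

n − 1 = 2452 = 2^2 · 613, so s = 2 and d = 613.
x_0 = 1007^613 mod 2453 = 2350.
x_1 = 2350^2 mod 2453 = 797.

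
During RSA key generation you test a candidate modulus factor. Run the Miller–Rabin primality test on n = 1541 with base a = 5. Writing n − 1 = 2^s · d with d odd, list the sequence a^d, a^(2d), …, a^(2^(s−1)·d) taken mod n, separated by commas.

n − 1 = 1540 = 2^2 · 385, so s = 2 and d = 385.
x_0 = 5^385 mod 1541 = 1540.
x_1 = 1540^2 mod 1541 = 1.

1540, 1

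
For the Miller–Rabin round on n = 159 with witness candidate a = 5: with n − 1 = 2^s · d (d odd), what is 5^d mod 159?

n − 1 = 158 = 2^1 · 79, so s = 1 and d = 79.
Repeated squaring mod 159: 5^1 ≡ 5, 5^2 ≡ 25, 5^4 ≡ 148, 5^8 ≡ 121, 5^16 ≡ 13, 5^32 ≡ 10, 5^64 ≡ 100.
79 = 64 + 8 + 4 + 2 + 1, so 5^79 ≡ 100·121·148·25·5 ≡ 101 (mod 159).

101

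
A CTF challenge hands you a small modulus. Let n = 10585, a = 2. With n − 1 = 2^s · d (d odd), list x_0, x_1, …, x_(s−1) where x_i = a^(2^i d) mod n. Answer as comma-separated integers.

n − 1 = 10584 = 2^3 · 1323, so s = 3 and d = 1323.
x_0 = 2^1323 mod 10585 = 7958.
x_1 = 7958^2 mod 10585 = 10294.
x_2 = 10294^2 mod 10585 = 1.

7958, 10294, 1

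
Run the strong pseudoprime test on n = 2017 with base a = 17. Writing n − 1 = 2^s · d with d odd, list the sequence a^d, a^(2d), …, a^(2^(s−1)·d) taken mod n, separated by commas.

227, 1104, 548, 1788, 2016

n − 1 = 2016 = 2^5 · 63, so s = 5 and d = 63.
x_0 = 17^63 mod 2017 = 227.
x_1 = 227^2 mod 2017 = 1104.
x_2 = 1104^2 mod 2017 = 548.
x_3 = 548^2 mod 2017 = 1788.
x_4 = 1788^2 mod 2017 = 2016.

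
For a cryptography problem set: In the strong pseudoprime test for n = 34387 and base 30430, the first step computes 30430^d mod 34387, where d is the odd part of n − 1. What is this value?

n − 1 = 34386 = 2^1 · 17193, so s = 1 and d = 17193.
30430^17193 mod 34387 = 6498.

6498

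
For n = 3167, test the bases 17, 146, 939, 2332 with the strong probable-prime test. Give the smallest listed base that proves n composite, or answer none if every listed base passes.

n − 1 = 3166 = 2^1 · 1583, so s = 1 and d = 1583.
Base 17: x_0 = 17^1583 mod 3167 = 3166. x_0 = 3166 ≡ −1, so 17 is not a witness.
Base 146: x_0 = 146^1583 mod 3167 = 3166. x_0 = 3166 ≡ −1, so 146 is not a witness.
Base 939: x_0 = 939^1583 mod 3167 = 3166. x_0 = 3166 ≡ −1, so 939 is not a witness.
Base 2332: x_0 = 2332^1583 mod 3167 = 1. x_0 = 1, so 2332 is not a witness.
No listed base is a witness for 3167.

none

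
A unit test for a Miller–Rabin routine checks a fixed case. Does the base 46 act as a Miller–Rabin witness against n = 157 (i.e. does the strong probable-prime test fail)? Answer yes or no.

no

n − 1 = 156 = 2^2 · 39, so s = 2 and d = 39.
Repeated squaring mod 157: 46^1 ≡ 46, 46^2 ≡ 75, 46^4 ≡ 130, 46^8 ≡ 101, 46^16 ≡ 153, 46^32 ≡ 16.
39 = 32 + 4 + 2 + 1, so 46^39 ≡ 16·130·75·46 ≡ 1 (mod 157).
x_0 = 46^39 mod 157 = 1.
x_0 = 1, so 46 is not a witness.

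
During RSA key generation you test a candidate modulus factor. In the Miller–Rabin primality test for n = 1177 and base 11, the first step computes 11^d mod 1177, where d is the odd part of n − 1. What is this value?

n − 1 = 1176 = 2^3 · 147, so s = 3 and d = 147.
11^147 mod 1177 = 319.

319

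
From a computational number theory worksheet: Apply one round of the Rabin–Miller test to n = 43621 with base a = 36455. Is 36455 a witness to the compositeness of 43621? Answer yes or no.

no

n − 1 = 43620 = 2^2 · 10905, so s = 2 and d = 10905.
x_0 = 36455^10905 mod 43621 = 32599.
x_0 is neither 1 nor 43620, so continue squaring.
x_1 = 32599^2 mod 43621 = 43620.
x_1 ≡ −1, so 36455 is not a witness.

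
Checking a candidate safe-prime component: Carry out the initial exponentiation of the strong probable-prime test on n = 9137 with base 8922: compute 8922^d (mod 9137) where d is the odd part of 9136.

8417

n − 1 = 9136 = 2^4 · 571, so s = 4 and d = 571.
8922^571 mod 9137 = 8417.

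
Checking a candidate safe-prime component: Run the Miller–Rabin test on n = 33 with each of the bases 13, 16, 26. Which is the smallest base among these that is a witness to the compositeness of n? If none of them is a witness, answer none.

13

n − 1 = 32 = 2^5 · 1, so s = 5 and d = 1.
Base 13: x_0 = 13^1 mod 33 = 13. x_0 is neither 1 nor 32, so continue squaring. x_1 = 13^2 mod 33 = 4. x_2 = 4^2 mod 33 = 16. x_3 = 16^2 mod 33 = 25. x_4 = 25^2 mod 33 = 31. Reached i = s−1 = 4 without hitting −1: 13 is a Miller–Rabin witness and 33 is composite.
Base 16: x_0 = 16^1 mod 33 = 16. x_0 is neither 1 nor 32, so continue squaring. x_1 = 16^2 mod 33 = 25. x_2 = 25^2 mod 33 = 31. x_3 = 31^2 mod 33 = 4. x_4 = 4^2 mod 33 = 16. Reached i = s−1 = 4 without hitting −1: 16 is a Miller–Rabin witness and 33 is composite.
Base 26: x_0 = 26^1 mod 33 = 26. x_0 is neither 1 nor 32, so continue squaring. x_1 = 26^2 mod 33 = 16. x_2 = 16^2 mod 33 = 25. x_3 = 25^2 mod 33 = 31. x_4 = 31^2 mod 33 = 4. Reached i = s−1 = 4 without hitting −1: 26 is a Miller–Rabin witness and 33 is composite.
The smallest witness among the given bases is 13.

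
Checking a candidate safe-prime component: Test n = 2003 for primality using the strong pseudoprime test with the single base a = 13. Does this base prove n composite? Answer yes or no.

n − 1 = 2002 = 2^1 · 1001, so s = 1 and d = 1001.
x_0 = 13^1001 mod 2003 = 1.
x_0 = 1, so 13 is not a witness.

no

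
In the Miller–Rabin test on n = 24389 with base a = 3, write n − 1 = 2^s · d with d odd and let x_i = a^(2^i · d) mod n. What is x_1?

8612

n − 1 = 24388 = 2^2 · 6097, so s = 2 and d = 6097.
x_0 = 3^6097 mod 24389 = 8746.
x_1 = 8746^2 mod 24389 = 8612.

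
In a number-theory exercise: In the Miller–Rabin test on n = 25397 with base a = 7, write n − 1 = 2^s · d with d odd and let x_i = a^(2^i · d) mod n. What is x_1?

13852

n − 1 = 25396 = 2^2 · 6349, so s = 2 and d = 6349.
x_0 = 7^6349 mod 25397 = 4254.
x_1 = 4254^2 mod 25397 = 13852.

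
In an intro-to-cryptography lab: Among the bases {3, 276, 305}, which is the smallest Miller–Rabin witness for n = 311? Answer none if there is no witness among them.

n − 1 = 310 = 2^1 · 155, so s = 1 and d = 155.
Base 3: x_0 = 3^155 mod 311 = 1. x_0 = 1, so 3 is not a witness.
Base 276: x_0 = 276^155 mod 311 = 310. x_0 = 310 ≡ −1, so 276 is not a witness.
Base 305: x_0 = 305^155 mod 311 = 310. x_0 = 310 ≡ −1, so 305 is not a witness.
No listed base is a witness for 311.

none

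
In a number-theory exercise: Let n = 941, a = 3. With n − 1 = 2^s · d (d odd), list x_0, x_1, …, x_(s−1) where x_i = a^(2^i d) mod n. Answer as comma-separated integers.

97, 940

n − 1 = 940 = 2^2 · 235, so s = 2 and d = 235.
x_0 = 3^235 mod 941 = 97.
x_1 = 97^2 mod 941 = 940.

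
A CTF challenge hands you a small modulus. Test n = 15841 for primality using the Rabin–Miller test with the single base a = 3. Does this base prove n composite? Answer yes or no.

yes

n − 1 = 15840 = 2^5 · 495, so s = 5 and d = 495.
x_0 = 3^495 mod 15841 = 12802.
x_0 is neither 1 nor 15840, so continue squaring.
x_1 = 12802^2 mod 15841 = 218.
x_2 = 218^2 mod 15841 = 1.
x_2 = 1 but x_1 ≠ ±1, a nontrivial square root of 1 — 3 is a witness and 15841 is composite.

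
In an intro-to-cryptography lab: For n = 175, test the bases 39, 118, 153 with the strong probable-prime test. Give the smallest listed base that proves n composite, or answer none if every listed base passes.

39

n − 1 = 174 = 2^1 · 87, so s = 1 and d = 87.
Base 39: x_0 = 39^87 mod 175 = 29. x_0 ∉ {1, 174} and s = 1, so 39 is a Miller–Rabin witness and 175 is composite.
Base 118: x_0 = 118^87 mod 175 = 132. x_0 ∉ {1, 174} and s = 1, so 118 is a Miller–Rabin witness and 175 is composite.
Base 153: x_0 = 153^87 mod 175 = 62. x_0 ∉ {1, 174} and s = 1, so 153 is a Miller–Rabin witness and 175 is composite.
The smallest witness among the given bases is 39.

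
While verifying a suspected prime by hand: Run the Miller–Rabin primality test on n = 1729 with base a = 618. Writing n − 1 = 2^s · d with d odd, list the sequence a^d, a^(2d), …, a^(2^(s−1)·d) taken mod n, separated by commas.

512, 1065, 1, 1, 1, 1

n − 1 = 1728 = 2^6 · 27, so s = 6 and d = 27.
x_0 = 618^27 mod 1729 = 512.
x_1 = 512^2 mod 1729 = 1065.
x_2 = 1065^2 mod 1729 = 1.
x_3 = 1^2 mod 1729 = 1.
x_4 = 1^2 mod 1729 = 1.
x_5 = 1^2 mod 1729 = 1.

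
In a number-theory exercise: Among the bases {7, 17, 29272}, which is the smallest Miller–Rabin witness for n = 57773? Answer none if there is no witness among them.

n − 1 = 57772 = 2^2 · 14443, so s = 2 and d = 14443.
Base 7: x_0 = 7^14443 mod 57773 = 57772. x_0 = 57772 ≡ −1, so 7 is not a witness.
Base 17: x_0 = 17^14443 mod 57773 = 16190. x_0 is neither 1 nor 57772, so continue squaring. x_1 = 16190^2 mod 57773 = 57772. x_1 ≡ −1, so 17 is not a witness.
Base 29272: x_0 = 29272^14443 mod 57773 = 57772. x_0 = 57772 ≡ −1, so 29272 is not a witness.
No listed base is a witness for 57773.

none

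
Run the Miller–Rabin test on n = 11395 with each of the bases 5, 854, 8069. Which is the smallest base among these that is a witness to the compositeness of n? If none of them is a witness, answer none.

n − 1 = 11394 = 2^1 · 5697, so s = 1 and d = 5697.
Base 5: x_0 = 5^5697 mod 11395 = 8885. x_0 ∉ {1, 11394} and s = 1, so 5 is a Miller–Rabin witness and 11395 is composite.
Base 854: x_0 = 854^5697 mod 11395 = 7954. x_0 ∉ {1, 11394} and s = 1, so 854 is a Miller–Rabin witness and 11395 is composite.
Base 8069: x_0 = 8069^5697 mod 11395 = 10094. x_0 ∉ {1, 11394} and s = 1, so 8069 is a Miller–Rabin witness and 11395 is composite.
The smallest witness among the given bases is 5.

5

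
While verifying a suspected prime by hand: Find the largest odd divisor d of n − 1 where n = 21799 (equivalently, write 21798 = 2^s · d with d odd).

Halving: 21798 → 10899; 10899 is odd.
So 21798 = 2^1 · 10899.

10899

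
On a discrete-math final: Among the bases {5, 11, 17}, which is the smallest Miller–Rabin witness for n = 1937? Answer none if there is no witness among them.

5

n − 1 = 1936 = 2^4 · 121, so s = 4 and d = 121.
Base 5: x_0 = 5^121 mod 1937 = 1357. x_0 is neither 1 nor 1936, so continue squaring. x_1 = 1357^2 mod 1937 = 1299. x_2 = 1299^2 mod 1937 = 274. x_3 = 274^2 mod 1937 = 1470. Reached i = s−1 = 3 without hitting −1: 5 is a Miller–Rabin witness and 1937 is composite.
Base 11: x_0 = 11^121 mod 1937 = 1740. x_0 is neither 1 nor 1936, so continue squaring. x_1 = 1740^2 mod 1937 = 69. x_2 = 69^2 mod 1937 = 887. x_3 = 887^2 mod 1937 = 347. Reached i = s−1 = 3 without hitting −1: 11 is a Miller–Rabin witness and 1937 is composite.
Base 17: x_0 = 17^121 mod 1937 = 849. x_0 is neither 1 nor 1936, so continue squaring. x_1 = 849^2 mod 1937 = 237. x_2 = 237^2 mod 1937 = 1933. x_3 = 1933^2 mod 1937 = 16. Reached i = s−1 = 3 without hitting −1: 17 is a Miller–Rabin witness and 1937 is composite.
The smallest witness among the given bases is 5.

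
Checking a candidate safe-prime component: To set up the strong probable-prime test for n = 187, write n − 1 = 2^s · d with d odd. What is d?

93

Halving: 186 → 93; 93 is odd.
So 186 = 2^1 · 93.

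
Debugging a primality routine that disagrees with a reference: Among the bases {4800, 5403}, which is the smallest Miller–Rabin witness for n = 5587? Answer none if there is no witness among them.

n − 1 = 5586 = 2^1 · 2793, so s = 1 and d = 2793.
Base 4800: x_0 = 4800^2793 mod 5587 = 5586. x_0 = 5586 ≡ −1, so 4800 is not a witness.
Base 5403: x_0 = 5403^2793 mod 5587 = 1. x_0 = 1, so 5403 is not a witness.
No listed base is a witness for 5587.

none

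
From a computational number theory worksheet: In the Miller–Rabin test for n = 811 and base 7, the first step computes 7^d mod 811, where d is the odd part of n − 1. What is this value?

n − 1 = 810 = 2^1 · 405, so s = 1 and d = 405.
Repeated squaring mod 811: 7^1 ≡ 7, 7^2 ≡ 49, 7^4 ≡ 779, 7^8 ≡ 213, 7^16 ≡ 764, 7^32 ≡ 587, 7^64 ≡ 705, 7^128 ≡ 693, 7^256 ≡ 137.
405 = 256 + 128 + 16 + 4 + 1, so 7^405 ≡ 137·693·764·779·7 ≡ 1 (mod 811).

1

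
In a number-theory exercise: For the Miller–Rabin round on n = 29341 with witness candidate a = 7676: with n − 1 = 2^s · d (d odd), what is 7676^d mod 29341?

18494

n − 1 = 29340 = 2^2 · 7335, so s = 2 and d = 7335.
7676^7335 mod 29341 = 18494.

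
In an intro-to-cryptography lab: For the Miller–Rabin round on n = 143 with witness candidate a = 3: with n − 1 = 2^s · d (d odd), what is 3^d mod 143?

n − 1 = 142 = 2^1 · 71, so s = 1 and d = 71.
3^71 mod 143 = 113.

113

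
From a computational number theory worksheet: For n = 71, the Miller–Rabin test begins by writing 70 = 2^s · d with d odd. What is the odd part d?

35

Halving: 70 → 35; 35 is odd.
So 70 = 2^1 · 35.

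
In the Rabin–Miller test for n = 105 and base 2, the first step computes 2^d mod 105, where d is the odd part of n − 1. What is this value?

n − 1 = 104 = 2^3 · 13, so s = 3 and d = 13.
2^13 mod 105 = 2.

2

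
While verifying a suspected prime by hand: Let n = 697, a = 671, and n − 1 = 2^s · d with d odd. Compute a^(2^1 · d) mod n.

n − 1 = 696 = 2^3 · 87, so s = 3 and d = 87.
Repeated squaring mod 697: 671^1 ≡ 671, 671^2 ≡ 676, 671^4 ≡ 441, 671^8 ≡ 18, 671^16 ≡ 324, 671^32 ≡ 426, 671^64 ≡ 256.
87 = 64 + 16 + 4 + 2 + 1, so 671^87 ≡ 256·324·441·676·671 ≡ 321 (mod 697).
x_0 = 321.
x_1 = 321^2 mod 697 = 582.

582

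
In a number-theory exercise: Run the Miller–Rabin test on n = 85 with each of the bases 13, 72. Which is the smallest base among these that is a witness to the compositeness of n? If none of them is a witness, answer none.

n − 1 = 84 = 2^2 · 21, so s = 2 and d = 21.
Base 13: x_0 = 13^21 mod 85 = 13. x_0 is neither 1 nor 84, so continue squaring. x_1 = 13^2 mod 85 = 84. x_1 ≡ −1, so 13 is not a witness.
Base 72: x_0 = 72^21 mod 85 = 72. x_0 is neither 1 nor 84, so continue squaring. x_1 = 72^2 mod 85 = 84. x_1 ≡ −1, so 72 is not a witness.
No listed base is a witness for 85.

none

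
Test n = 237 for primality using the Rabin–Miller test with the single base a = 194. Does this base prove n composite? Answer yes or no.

n − 1 = 236 = 2^2 · 59, so s = 2 and d = 59.
x_0 = 194^59 mod 237 = 152.
x_0 is neither 1 nor 236, so continue squaring.
x_1 = 152^2 mod 237 = 115.
Reached i = s−1 = 1 without hitting −1: 194 is a Miller–Rabin witness and 237 is composite.

yes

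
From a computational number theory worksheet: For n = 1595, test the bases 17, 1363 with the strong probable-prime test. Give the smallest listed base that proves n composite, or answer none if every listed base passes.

n − 1 = 1594 = 2^1 · 797, so s = 1 and d = 797.
Base 17: x_0 = 17^797 mod 1595 = 162. x_0 ∉ {1, 1594} and s = 1, so 17 is a Miller–Rabin witness and 1595 is composite.
Base 1363: x_0 = 1363^797 mod 1595 = 1363. x_0 ∉ {1, 1594} and s = 1, so 1363 is a Miller–Rabin witness and 1595 is composite.
The smallest witness among the given bases is 17.

17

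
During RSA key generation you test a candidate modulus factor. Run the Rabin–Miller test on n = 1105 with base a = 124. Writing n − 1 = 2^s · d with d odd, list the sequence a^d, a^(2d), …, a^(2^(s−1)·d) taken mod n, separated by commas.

n − 1 = 1104 = 2^4 · 69, so s = 4 and d = 69.
x_0 = 124^69 mod 1105 = 99.
x_1 = 99^2 mod 1105 = 961.
x_2 = 961^2 mod 1105 = 846.
x_3 = 846^2 mod 1105 = 781.

99, 961, 846, 781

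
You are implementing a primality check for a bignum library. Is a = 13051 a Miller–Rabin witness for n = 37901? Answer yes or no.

n − 1 = 37900 = 2^2 · 9475, so s = 2 and d = 9475.
x_0 = 13051^9475 mod 37901 = 37900.
x_0 = 37900 ≡ −1, so 13051 is not a witness.

no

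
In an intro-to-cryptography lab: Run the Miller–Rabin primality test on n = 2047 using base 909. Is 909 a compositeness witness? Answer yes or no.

yes

n − 1 = 2046 = 2^1 · 1023, so s = 1 and d = 1023.
Repeated squaring mod 2047: 909^1 ≡ 909, 909^2 ≡ 1340, 909^4 ≡ 381, 909^8 ≡ 1871, 909^16 ≡ 271, 909^32 ≡ 1796, 909^64 ≡ 1591, 909^128 ≡ 1189, 909^256 ≡ 1291, 909^512 ≡ 423.
1023 = 512 + 256 + 128 + 64 + 32 + 16 + 8 + 4 + 2 + 1, so 909^1023 ≡ 423·1291·1189·1591·1796·271·1871·381·1340·909 ≡ 967 (mod 2047).
x_0 = 909^1023 mod 2047 = 967.
x_0 ∉ {1, 2046} and s = 1, so 909 is a Miller–Rabin witness and 2047 is composite.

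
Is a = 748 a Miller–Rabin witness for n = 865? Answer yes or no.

yes

n − 1 = 864 = 2^5 · 27, so s = 5 and d = 27.
x_0 = 748^27 mod 865 = 707.
x_0 is neither 1 nor 864, so continue squaring.
x_1 = 707^2 mod 865 = 744.
x_2 = 744^2 mod 865 = 801.
x_3 = 801^2 mod 865 = 636.
x_4 = 636^2 mod 865 = 541.
Reached i = s−1 = 4 without hitting −1: 748 is a Miller–Rabin witness and 865 is composite.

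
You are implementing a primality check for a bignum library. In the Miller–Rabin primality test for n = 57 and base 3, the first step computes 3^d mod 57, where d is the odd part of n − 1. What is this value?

n − 1 = 56 = 2^3 · 7, so s = 3 and d = 7.
Repeated squaring mod 57: 3^1 ≡ 3, 3^2 ≡ 9, 3^4 ≡ 24.
7 = 4 + 2 + 1, so 3^7 ≡ 24·9·3 ≡ 21 (mod 57).

21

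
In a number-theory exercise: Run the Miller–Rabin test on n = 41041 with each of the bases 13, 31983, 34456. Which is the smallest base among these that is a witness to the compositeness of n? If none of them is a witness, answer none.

13

n − 1 = 41040 = 2^4 · 2565, so s = 4 and d = 2565.
Base 13: x_0 = 13^2565 mod 41041 = 1924. x_0 is neither 1 nor 41040, so continue squaring. x_1 = 1924^2 mod 41041 = 8086. x_2 = 8086^2 mod 41041 = 5083. x_3 = 5083^2 mod 41041 = 22100. Reached i = s−1 = 3 without hitting −1: 13 is a Miller–Rabin witness and 41041 is composite.
Base 31983: x_0 = 31983^2565 mod 41041 = 32592. x_0 is neither 1 nor 41040, so continue squaring. x_1 = 32592^2 mod 41041 = 15302. x_2 = 15302^2 mod 41041 = 12299. x_3 = 12299^2 mod 41041 = 29316. Reached i = s−1 = 3 without hitting −1: 31983 is a Miller–Rabin witness and 41041 is composite.
Base 34456: x_0 = 34456^2565 mod 41041 = 34728. x_0 is neither 1 nor 41040, so continue squaring. x_1 = 34728^2 mod 41041 = 3158. x_2 = 3158^2 mod 41041 = 1. x_2 = 1 but x_1 ≠ ±1, a nontrivial square root of 1 — 34456 is a witness and 41041 is composite.
The smallest witness among the given bases is 13.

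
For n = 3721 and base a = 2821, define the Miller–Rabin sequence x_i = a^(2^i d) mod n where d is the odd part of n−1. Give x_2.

n − 1 = 3720 = 2^3 · 465, so s = 3 and d = 465.
x_0 = 2821^465 mod 3721 = 2258.
x_1 = 2258^2 mod 3721 = 794.
x_2 = 794^2 mod 3721 = 1587.

1587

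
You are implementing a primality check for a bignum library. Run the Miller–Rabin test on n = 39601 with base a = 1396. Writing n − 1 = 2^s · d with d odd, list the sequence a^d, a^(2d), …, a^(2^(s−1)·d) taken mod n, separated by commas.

n − 1 = 39600 = 2^4 · 2475, so s = 4 and d = 2475.
x_0 = 1396^2475 mod 39601 = 27063.
x_1 = 27063^2 mod 39601 = 25075.
x_2 = 25075^2 mod 39601 = 10548.
x_3 = 10548^2 mod 39601 = 21095.

27063, 25075, 10548, 21095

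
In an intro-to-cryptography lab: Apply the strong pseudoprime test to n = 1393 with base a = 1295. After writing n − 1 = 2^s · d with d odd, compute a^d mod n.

n − 1 = 1392 = 2^4 · 87, so s = 4 and d = 87.
1295^87 mod 1393 = 336.

336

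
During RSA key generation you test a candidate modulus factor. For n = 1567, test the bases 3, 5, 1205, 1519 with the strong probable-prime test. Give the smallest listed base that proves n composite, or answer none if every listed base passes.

none

n − 1 = 1566 = 2^1 · 783, so s = 1 and d = 783.
Base 3: x_0 = 3^783 mod 1567 = 1566. x_0 = 1566 ≡ −1, so 3 is not a witness.
Base 5: x_0 = 5^783 mod 1567 = 1566. x_0 = 1566 ≡ −1, so 5 is not a witness.
Base 1205: x_0 = 1205^783 mod 1567 = 1566. x_0 = 1566 ≡ −1, so 1205 is not a witness.
Base 1519: x_0 = 1519^783 mod 1567 = 1. x_0 = 1, so 1519 is not a witness.
No listed base is a witness for 1567.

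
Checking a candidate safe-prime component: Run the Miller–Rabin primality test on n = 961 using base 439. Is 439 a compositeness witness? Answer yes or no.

n − 1 = 960 = 2^6 · 15, so s = 6 and d = 15.
Repeated squaring mod 961: 439^1 ≡ 439, 439^2 ≡ 521, 439^4 ≡ 439, 439^8 ≡ 521.
15 = 8 + 4 + 2 + 1, so 439^15 ≡ 521·439·521·439 ≡ 1 (mod 961).
x_0 = 439^15 mod 961 = 1.
x_0 = 1, so 439 is not a witness.

no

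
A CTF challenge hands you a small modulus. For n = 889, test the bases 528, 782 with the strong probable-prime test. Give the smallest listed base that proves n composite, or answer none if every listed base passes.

n − 1 = 888 = 2^3 · 111, so s = 3 and d = 111.
Base 528: x_0 = 528^111 mod 889 = 888. x_0 = 888 ≡ −1, so 528 is not a witness.
Base 782: x_0 = 782^111 mod 889 = 888. x_0 = 888 ≡ −1, so 782 is not a witness.
No listed base is a witness for 889.

none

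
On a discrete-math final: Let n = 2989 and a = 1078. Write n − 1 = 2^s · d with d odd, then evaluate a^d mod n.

637

n − 1 = 2988 = 2^2 · 747, so s = 2 and d = 747.
Repeated squaring mod 2989: 1078^1 ≡ 1078, 1078^2 ≡ 2352, 1078^4 ≡ 2254, 1078^8 ≡ 2205, 1078^16 ≡ 1911, 1078^32 ≡ 2352, 1078^64 ≡ 2254, 1078^128 ≡ 2205, 1078^256 ≡ 1911, 1078^512 ≡ 2352.
747 = 512 + 128 + 64 + 32 + 8 + 2 + 1, so 1078^747 ≡ 2352·2205·2254·2352·2205·2352·1078 ≡ 637 (mod 2989).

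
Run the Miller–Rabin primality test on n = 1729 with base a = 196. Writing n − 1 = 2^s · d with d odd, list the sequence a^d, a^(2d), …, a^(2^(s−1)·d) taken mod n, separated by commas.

n − 1 = 1728 = 2^6 · 27, so s = 6 and d = 27.
x_0 = 196^27 mod 1729 = 742.
x_1 = 742^2 mod 1729 = 742.
x_2 = 742^2 mod 1729 = 742.
x_3 = 742^2 mod 1729 = 742.
x_4 = 742^2 mod 1729 = 742.
x_5 = 742^2 mod 1729 = 742.

742, 742, 742, 742, 742, 742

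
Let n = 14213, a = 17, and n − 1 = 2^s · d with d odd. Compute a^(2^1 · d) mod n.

n − 1 = 14212 = 2^2 · 3553, so s = 2 and d = 3553.
By repeated squaring, 17^3553 ≡ 3634 (mod 14213).
x_0 = 3634.
x_1 = 3634^2 mod 14213 = 2079.

2079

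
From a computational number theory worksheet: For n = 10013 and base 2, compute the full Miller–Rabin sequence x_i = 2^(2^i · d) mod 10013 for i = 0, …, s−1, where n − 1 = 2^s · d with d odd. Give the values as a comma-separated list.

876, 6388

n − 1 = 10012 = 2^2 · 2503, so s = 2 and d = 2503.
x_0 = 2^2503 mod 10013 = 876.
x_1 = 876^2 mod 10013 = 6388.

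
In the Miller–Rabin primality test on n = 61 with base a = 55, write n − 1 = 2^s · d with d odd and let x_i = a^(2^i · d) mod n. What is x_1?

60

n − 1 = 60 = 2^2 · 15, so s = 2 and d = 15.
x_0 = 55^15 mod 61 = 11.
x_1 = 11^2 mod 61 = 60.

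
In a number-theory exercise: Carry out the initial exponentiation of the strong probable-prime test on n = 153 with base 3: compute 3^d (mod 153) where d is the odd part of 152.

n − 1 = 152 = 2^3 · 19, so s = 3 and d = 19.
3^19 mod 153 = 27.

27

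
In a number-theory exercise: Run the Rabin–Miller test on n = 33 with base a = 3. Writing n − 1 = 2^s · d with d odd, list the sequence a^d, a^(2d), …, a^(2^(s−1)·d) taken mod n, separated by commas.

3, 9, 15, 27, 3

n − 1 = 32 = 2^5 · 1, so s = 5 and d = 1.
x_0 = 3^1 mod 33 = 3.
x_1 = 3^2 mod 33 = 9.
x_2 = 9^2 mod 33 = 15.
x_3 = 15^2 mod 33 = 27.
x_4 = 27^2 mod 33 = 3.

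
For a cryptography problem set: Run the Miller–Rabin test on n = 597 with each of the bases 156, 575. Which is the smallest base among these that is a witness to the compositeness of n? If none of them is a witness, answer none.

n − 1 = 596 = 2^2 · 149, so s = 2 and d = 149.
Base 156: x_0 = 156^149 mod 597 = 21. x_0 is neither 1 nor 596, so continue squaring. x_1 = 21^2 mod 597 = 441. Reached i = s−1 = 1 without hitting −1: 156 is a Miller–Rabin witness and 597 is composite.
Base 575: x_0 = 575^149 mod 597 = 464. x_0 is neither 1 nor 596, so continue squaring. x_1 = 464^2 mod 597 = 376. Reached i = s−1 = 1 without hitting −1: 575 is a Miller–Rabin witness and 597 is composite.
The smallest witness among the given bases is 156.

156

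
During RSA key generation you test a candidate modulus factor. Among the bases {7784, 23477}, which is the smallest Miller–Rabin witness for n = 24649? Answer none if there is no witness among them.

7784

n − 1 = 24648 = 2^3 · 3081, so s = 3 and d = 3081.
Base 7784: x_0 = 7784^3081 mod 24649 = 18240. x_0 is neither 1 nor 24648, so continue squaring. x_1 = 18240^2 mod 24649 = 10047. x_2 = 10047^2 mod 24649 = 4554. Reached i = s−1 = 2 without hitting −1: 7784 is a Miller–Rabin witness and 24649 is composite.
Base 23477: x_0 = 23477^3081 mod 24649 = 11904. x_0 is neither 1 nor 24648, so continue squaring. x_1 = 11904^2 mod 24649 = 22764. x_2 = 22764^2 mod 24649 = 3769. Reached i = s−1 = 2 without hitting −1: 23477 is a Miller–Rabin witness and 24649 is composite.
The smallest witness among the given bases is 7784.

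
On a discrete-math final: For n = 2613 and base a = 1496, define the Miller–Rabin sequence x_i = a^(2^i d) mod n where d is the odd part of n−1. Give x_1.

n − 1 = 2612 = 2^2 · 653, so s = 2 and d = 653.
x_0 = 1496^653 mod 2613 = 560.
x_1 = 560^2 mod 2613 = 40.

40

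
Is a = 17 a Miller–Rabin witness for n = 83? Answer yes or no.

n − 1 = 82 = 2^1 · 41, so s = 1 and d = 41.
x_0 = 17^41 mod 83 = 1.
x_0 = 1, so 17 is not a witness.

no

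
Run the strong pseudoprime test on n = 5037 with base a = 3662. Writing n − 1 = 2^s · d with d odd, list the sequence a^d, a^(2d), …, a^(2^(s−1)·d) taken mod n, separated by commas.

2987, 1642

n − 1 = 5036 = 2^2 · 1259, so s = 2 and d = 1259.
x_0 = 3662^1259 mod 5037 = 2987.
x_1 = 2987^2 mod 5037 = 1642.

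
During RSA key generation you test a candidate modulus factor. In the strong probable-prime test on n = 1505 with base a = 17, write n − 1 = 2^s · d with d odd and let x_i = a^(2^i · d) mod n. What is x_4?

926

n − 1 = 1504 = 2^5 · 47, so s = 5 and d = 47.
x_0 = 17^47 mod 1505 = 943.
x_1 = 943^2 mod 1505 = 1299.
x_2 = 1299^2 mod 1505 = 296.
x_3 = 296^2 mod 1505 = 326.
x_4 = 326^2 mod 1505 = 926.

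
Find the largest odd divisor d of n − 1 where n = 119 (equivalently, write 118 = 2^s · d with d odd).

59

Halving: 118 → 59; 59 is odd.
So 118 = 2^1 · 59.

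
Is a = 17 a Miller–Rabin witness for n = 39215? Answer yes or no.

n − 1 = 39214 = 2^1 · 19607, so s = 1 and d = 19607.
By repeated squaring, 17^19607 ≡ 24263 (mod 39215).
x_0 = 17^19607 mod 39215 = 24263.
x_0 ∉ {1, 39214} and s = 1, so 17 is a Miller–Rabin witness and 39215 is composite.

yes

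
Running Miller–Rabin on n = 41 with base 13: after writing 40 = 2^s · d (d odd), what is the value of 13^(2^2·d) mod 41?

n − 1 = 40 = 2^3 · 5, so s = 3 and d = 5.
Repeated squaring mod 41: 13^1 ≡ 13, 13^2 ≡ 5, 13^4 ≡ 25.
5 = 4 + 1, so 13^5 ≡ 25·13 ≡ 38 (mod 41).
x_0 = 38.
x_1 = 38^2 mod 41 = 9.
x_2 = 9^2 mod 41 = 40.

40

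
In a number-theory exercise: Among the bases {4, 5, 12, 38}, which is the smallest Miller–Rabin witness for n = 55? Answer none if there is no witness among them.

n − 1 = 54 = 2^1 · 27, so s = 1 and d = 27.
Base 4: x_0 = 4^27 mod 55 = 49. x_0 ∉ {1, 54} and s = 1, so 4 is a Miller–Rabin witness and 55 is composite.
Base 5: x_0 = 5^27 mod 55 = 25. x_0 ∉ {1, 54} and s = 1, so 5 is a Miller–Rabin witness and 55 is composite.
Base 12: x_0 = 12^27 mod 55 = 23. x_0 ∉ {1, 54} and s = 1, so 12 is a Miller–Rabin witness and 55 is composite.
Base 38: x_0 = 38^27 mod 55 = 47. x_0 ∉ {1, 54} and s = 1, so 38 is a Miller–Rabin witness and 55 is composite.
The smallest witness among the given bases is 4.

4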